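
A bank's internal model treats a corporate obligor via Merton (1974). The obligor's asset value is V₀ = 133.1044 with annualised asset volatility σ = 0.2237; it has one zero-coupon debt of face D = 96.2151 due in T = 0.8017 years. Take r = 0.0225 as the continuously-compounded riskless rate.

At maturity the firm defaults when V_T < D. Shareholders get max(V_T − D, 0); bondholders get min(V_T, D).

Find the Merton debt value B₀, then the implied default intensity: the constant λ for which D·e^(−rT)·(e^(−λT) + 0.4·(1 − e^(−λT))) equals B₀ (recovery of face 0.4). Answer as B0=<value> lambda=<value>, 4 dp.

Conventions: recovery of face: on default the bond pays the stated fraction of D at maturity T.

With assets at 133.1044 and a single debt payment of 96.2151 at 0.8017 years:
d₁ = [ln(V₀/D) + (r + σ²/2)T] / (σ√T)
   = [ln(133.1044/96.2151) + (0.0225 + 0.5·0.2237²)·0.8017] / (0.2237·√0.8017)
   = [0.324547 + 0.038097] / 0.200296 = 1.810547
d₂ = d₁ − σ√T = 1.810547 − 0.200296 = 1.610251
N(d₁) = 0.964894,  N(d₂) = 0.946328,  e^(−rT) = 0.982123
E₀ = V₀·N(d₁) − D·e^(−rT)·N(d₂)
   = 133.1044·0.964894 − 96.2151·0.982123·0.946328 = 39.008292
B₀ = V₀ − E₀ = 133.1044 − 39.008292 = 94.096108
e^(−λT) = (B₀·e^(rT)/D − 0.4)/(1 − 0.4) = (94.0961·1.018202/96.2151 − 0.4)/0.6 = 0.99296247
λ = −ln(0.99296247)/0.8017 = 0.008809

B0=94.0961 lambda=0.0088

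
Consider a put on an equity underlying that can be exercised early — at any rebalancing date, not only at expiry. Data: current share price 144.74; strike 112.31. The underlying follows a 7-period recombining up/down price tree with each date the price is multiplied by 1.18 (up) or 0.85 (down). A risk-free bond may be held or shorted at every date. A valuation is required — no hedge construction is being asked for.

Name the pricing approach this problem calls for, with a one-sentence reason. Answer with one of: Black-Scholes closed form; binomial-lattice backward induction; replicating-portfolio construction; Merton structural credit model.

framework: binomial-lattice backward induction

Key observation: the exercise right at every one of the 7 steps is what matters: each node needs max(112.31 − S, continuation), which only the stepwise tree valuation starting from spot 144.74 delivers.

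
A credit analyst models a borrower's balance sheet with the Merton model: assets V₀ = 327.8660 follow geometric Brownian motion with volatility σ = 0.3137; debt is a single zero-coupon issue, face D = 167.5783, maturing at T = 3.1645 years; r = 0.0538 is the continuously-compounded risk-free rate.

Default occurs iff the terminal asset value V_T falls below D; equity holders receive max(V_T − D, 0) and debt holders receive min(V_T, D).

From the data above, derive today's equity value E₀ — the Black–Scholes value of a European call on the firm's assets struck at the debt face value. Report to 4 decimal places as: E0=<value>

Work the structural quantities from V₀ = 327.8660 against face 167.5783:
d₁ = [ln(V₀/D) + (r + σ²/2)T] / (σ√T)
   = [ln(327.8660/167.5783) + (0.0538 + 0.5·0.3137²)·3.1645] / (0.3137·√3.1645)
   = [0.671154 + 0.325956] / 0.558042 = 1.786800
d₂ = d₁ − σ√T = 1.786800 − 0.558042 = 1.228758
N(d₁) = 0.963015,  N(d₂) = 0.890419,  e^(−rT) = 0.843454
E₀ = V₀·N(d₁) − D·e^(−rT)·N(d₂)
   = 327.8660·0.963015 − 167.5783·0.843454·0.890419 = 189.884068

E0=189.8841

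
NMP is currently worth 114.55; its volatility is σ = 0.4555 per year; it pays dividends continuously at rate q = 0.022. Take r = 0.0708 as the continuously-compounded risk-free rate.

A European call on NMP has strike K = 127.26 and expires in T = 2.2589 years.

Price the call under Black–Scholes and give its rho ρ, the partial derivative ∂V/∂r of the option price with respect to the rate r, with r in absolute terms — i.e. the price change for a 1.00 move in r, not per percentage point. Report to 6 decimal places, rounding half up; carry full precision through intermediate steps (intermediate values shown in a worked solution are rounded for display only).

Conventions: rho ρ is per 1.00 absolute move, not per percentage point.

price = 29.397703
ρ = 90.354162

σ√T = 0.4555·√2.2589 = 0.684600
d₁ = (ln(S/K) + (r−q+σ²/2)T) / (σ√T) = (ln(114.55/127.26) + (0.0708−0.022+0.4555²/2)·2.2589) / 0.684600 = (-0.105221 + 0.344573) / 0.684600 = 0.349623
d₂ = d₁ − σ√T = 0.349623 − 0.684600 = -0.334977
e^{−rT} = 0.852203
e^{−qT} = 0.951519
N(d₁) = 0.636689,  N(d₂) = 0.368821
Call price V = S·e^{−qT}·N(d₁) − K·e^{−rT}·N(d₂) = 69.396890 − 39.999187 = 29.397703
ρ = K·T·e^{−rT}·N(d₂) = 90.354162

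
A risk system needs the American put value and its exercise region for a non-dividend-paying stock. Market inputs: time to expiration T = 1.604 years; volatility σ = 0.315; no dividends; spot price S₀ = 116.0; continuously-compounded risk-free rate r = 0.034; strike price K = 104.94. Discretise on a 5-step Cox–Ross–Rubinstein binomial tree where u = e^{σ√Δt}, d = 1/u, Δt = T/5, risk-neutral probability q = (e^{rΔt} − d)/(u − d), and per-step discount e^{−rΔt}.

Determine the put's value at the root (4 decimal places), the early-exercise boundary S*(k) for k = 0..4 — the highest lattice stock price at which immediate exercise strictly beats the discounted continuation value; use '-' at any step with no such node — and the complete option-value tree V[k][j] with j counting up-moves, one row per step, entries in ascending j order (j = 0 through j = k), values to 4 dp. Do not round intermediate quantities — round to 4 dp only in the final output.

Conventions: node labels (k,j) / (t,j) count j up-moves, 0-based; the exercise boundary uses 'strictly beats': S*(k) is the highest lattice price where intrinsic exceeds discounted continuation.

price = 10.8017
boundary = - - - 67.9213 81.1877
tree:
10.8017
16.8831 4.6160
25.5513 8.0996 1.0371
37.0187 14.0039 2.0401 0.0000
48.1173 23.7523 4.0132 0.0000 0.0000
57.4023 37.0187 7.8948 0.0000 0.0000 0.0000

params: Δt=0.32080 u=1.19532 d=0.83660 q=0.48609 e^(-rΔt)=0.98915
t_5 payoffs: 57.4023 37.0187 7.8948 0.0000 0.0000 0.0000
t_4: node(4,0) S=56.8227 payoff=48.1173 vs cont=46.9789 → 48.1173 [stop]  node(4,1) S=81.1877 payoff=23.7523 vs cont=22.6140 → 23.7523 [stop]  node(4,2) S=116.0000 payoff=0.0000 vs cont=4.0132 → 4.0132 [wait]  node(4,3) S=165.7395 payoff=0.0000 vs cont=0.0000 → 0.0000 [wait]  node(4,4) S=236.8067 payoff=0.0000 vs cont=0.0000 → 0.0000 [wait]  ⇒ S*(4)=81.1877
t_3: node(3,0) S=67.9213 payoff=37.0187 vs cont=35.8803 → 37.0187 [stop]  node(3,1) S=97.0452 payoff=7.8948 vs cont=14.0039 → 14.0039 [wait]  node(3,2) S=138.6571 payoff=0.0000 vs cont=2.0401 → 2.0401 [wait]  node(3,3) S=198.1116 payoff=0.0000 vs cont=0.0000 → 0.0000 [wait]  ⇒ S*(3)=67.9213
t_2: node(2,0) S=81.1877 payoff=23.7523 vs cont=25.5513 → 25.5513 [wait]  node(2,1) S=116.0000 payoff=0.0000 vs cont=8.0996 → 8.0996 [wait]  node(2,2) S=165.7395 payoff=0.0000 vs cont=1.0371 → 1.0371 [wait]  ⇒ S*(2)=-
t_1: node(1,0) S=97.0452 payoff=7.8948 vs cont=16.8831 → 16.8831 [wait]  node(1,1) S=138.6571 payoff=0.0000 vs cont=4.6160 → 4.6160 [wait]  ⇒ S*(1)=-
t_0: node(0,0) S=116.0000 payoff=0.0000 vs cont=10.8017 → 10.8017 [wait]  ⇒ S*(0)=-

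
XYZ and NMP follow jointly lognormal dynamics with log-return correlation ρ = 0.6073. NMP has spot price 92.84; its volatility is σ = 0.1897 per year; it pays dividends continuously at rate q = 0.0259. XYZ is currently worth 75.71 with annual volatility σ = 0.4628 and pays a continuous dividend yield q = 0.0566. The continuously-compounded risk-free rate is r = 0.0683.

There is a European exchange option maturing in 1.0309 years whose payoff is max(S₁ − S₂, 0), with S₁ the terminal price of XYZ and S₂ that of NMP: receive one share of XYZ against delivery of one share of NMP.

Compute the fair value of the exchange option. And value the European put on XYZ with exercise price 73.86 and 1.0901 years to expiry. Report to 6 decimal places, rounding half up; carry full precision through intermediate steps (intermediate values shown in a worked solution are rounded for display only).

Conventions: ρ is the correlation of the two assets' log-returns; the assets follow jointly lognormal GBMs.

exchange price = 5.057113
price(XYZ put K=73.86) = 12.068591

σ_eff = √(σ₁² + σ₂² − 2ρσ₁σ₂) = √(0.4628² + 0.1897² − 2·0.6073·0.4628·0.1897) = 0.378862
d₁ = (ln(S₁/S₂) + (q₂ − q₁ + σ_eff²/2)T) / (σ_eff√T) = (ln(75.71/92.84) + (0.0259 − 0.0566 + 0.071768)·1.0309) / 0.384671 = -0.420178
d₂ = d₁ − σ_eff√T = -0.420178 − 0.384671 = -0.804849
N(d₁) = 0.337178,  N(d₂) = 0.210454
V = S₁·e^{−q₁T}·N(d₁) − S₂·e^{−q₂T}·N(d₂) = 24.080836 − 19.023723 = 5.057113
[vanilla: XYZ put K=73.86]
σ√T = 0.4628·√1.0901 = 0.483200
d₁ = (ln(S/K) + (r−q+σ²/2)T) / (σ√T) = (ln(75.71/73.86) + (0.0683−0.0566+0.4628²/2)·1.0901) / 0.483200 = (0.024739 + 0.129495) / 0.483200 = 0.319193
d₂ = d₁ − σ√T = 0.319193 − 0.483200 = -0.164007
e^{−rT} = 0.928250
e^{−qT} = 0.940165
N(−d₁) = 0.374790,  N(−d₂) = 0.565137
price = K·e^{−rT}·N(−d₂) − S·e^{−qT}·N(−d₁) = 38.746115 − 26.677524 = 12.068591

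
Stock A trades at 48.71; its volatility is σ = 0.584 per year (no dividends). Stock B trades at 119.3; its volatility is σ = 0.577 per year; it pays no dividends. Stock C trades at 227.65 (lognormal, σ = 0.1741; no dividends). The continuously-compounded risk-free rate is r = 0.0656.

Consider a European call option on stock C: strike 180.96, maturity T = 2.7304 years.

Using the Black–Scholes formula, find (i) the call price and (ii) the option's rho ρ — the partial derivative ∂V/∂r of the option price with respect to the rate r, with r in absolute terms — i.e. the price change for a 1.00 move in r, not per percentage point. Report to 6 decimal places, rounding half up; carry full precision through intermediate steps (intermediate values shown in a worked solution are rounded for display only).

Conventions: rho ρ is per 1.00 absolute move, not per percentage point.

σ√T = 0.1741·√2.7304 = 0.287681
d₁ = (ln(S/K) + (r+σ²/2)T) / (σ√T) = (ln(227.65/180.96) + (0.0656+0.1741²/2)·2.7304) / 0.287681 = (0.229533 + 0.220495) / 0.287681 = 1.564327
d₂ = d₁ − σ√T = 1.564327 − 0.287681 = 1.276646
e^{−rT} = 0.836010
N(d₁) = 0.941130,  N(d₂) = 0.899136
Call price V = S·N(d₁) − K·e^{−rT}·N(d₂) = 214.248154 − 136.025329 = 78.222824
ρ = K·T·e^{−rT}·N(d₂) = 371.403559

price = 78.222824
ρ = 371.403559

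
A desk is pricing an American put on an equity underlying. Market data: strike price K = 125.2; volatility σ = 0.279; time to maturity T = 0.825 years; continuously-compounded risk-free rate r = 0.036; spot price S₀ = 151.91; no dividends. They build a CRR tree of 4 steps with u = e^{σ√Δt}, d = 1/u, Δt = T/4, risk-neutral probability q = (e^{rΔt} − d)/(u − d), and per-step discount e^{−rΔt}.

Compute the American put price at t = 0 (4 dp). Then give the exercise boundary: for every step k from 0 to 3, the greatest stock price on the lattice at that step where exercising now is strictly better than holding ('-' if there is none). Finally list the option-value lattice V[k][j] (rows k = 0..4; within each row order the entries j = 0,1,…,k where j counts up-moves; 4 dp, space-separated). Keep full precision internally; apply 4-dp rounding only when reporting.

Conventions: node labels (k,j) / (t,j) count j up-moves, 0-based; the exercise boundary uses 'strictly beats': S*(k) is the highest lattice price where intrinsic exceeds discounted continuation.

Δt=0.20625, u=1.13508, d=0.88099, q=0.49770, disc=e^(-rΔt)=0.99260
k=4 terminal: V=max(K-S,0) → 33.6890 7.2956 0.0000 0.0000 0.0000
k=3: j=0 S=103.8728 intr=21.3272 cont=20.4011 V=21.3272[EX]; j=1 S=133.8314 intr=0.0000 cont=3.6375 V=3.6375[hold]; j=2 S=172.4307 intr=0.0000 cont=0.0000 V=0.0000[hold]; j=3 S=222.1626 intr=0.0000 cont=0.0000 V=0.0000[hold]  S*(3)=103.8728
k=2: j=0 S=117.9044 intr=7.2956 cont=12.4305 V=12.4305[hold]; j=1 S=151.9100 intr=0.0000 cont=1.8136 V=1.8136[hold]; j=2 S=195.7234 intr=0.0000 cont=0.0000 V=0.0000[hold]  S*(2)=-
k=1: j=0 S=133.8314 intr=0.0000 cont=7.0937 V=7.0937[hold]; j=1 S=172.4307 intr=0.0000 cont=0.9043 V=0.9043[hold]  S*(1)=-
k=0: j=0 S=151.9100 intr=0.0000 cont=3.9835 V=3.9835[hold]  S*(0)=-

price = 3.9835
boundary = - - - 103.8728
tree:
3.9835
7.0937 0.9043
12.4305 1.8136 0.0000
21.3272 3.6375 0.0000 0.0000
33.6890 7.2956 0.0000 0.0000 0.0000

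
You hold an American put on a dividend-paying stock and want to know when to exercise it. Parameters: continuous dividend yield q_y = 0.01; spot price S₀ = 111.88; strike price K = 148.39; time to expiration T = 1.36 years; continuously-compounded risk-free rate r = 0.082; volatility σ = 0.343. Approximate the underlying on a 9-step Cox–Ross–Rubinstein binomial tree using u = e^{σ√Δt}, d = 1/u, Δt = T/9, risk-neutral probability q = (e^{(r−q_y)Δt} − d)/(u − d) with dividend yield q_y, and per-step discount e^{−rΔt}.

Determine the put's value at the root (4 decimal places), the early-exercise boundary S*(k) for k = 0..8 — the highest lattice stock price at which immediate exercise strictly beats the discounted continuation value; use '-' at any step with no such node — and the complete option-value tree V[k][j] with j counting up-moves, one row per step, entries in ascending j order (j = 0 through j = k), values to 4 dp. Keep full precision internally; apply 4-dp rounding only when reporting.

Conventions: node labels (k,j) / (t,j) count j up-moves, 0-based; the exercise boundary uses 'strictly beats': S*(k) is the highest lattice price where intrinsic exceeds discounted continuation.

params: Δt=0.15111 u=1.14263 d=0.87517 q=0.50762 e^(-rΔt)=0.98769
t_9 payoffs: 114.6927 104.3946 90.9492 73.3948 50.4757 20.5523 0.0000 0.0000 0.0000 0.0000
t_8: node(8,0) S=38.5036 payoff=109.8864 vs cont=108.1172 → 109.8864 [stop]  node(8,1) S=50.2706 payoff=98.1194 vs cont=96.3679 → 98.1194 [stop]  node(8,2) S=65.6337 payoff=82.7563 vs cont=81.0280 → 82.7563 [stop]  node(8,3) S=85.6919 payoff=62.6981 vs cont=61.0001 → 62.6981 [stop]  node(8,4) S=111.8800 payoff=36.5100 vs cont=34.8516 → 36.5100 [stop]  node(8,5) S=146.0714 payoff=2.3186 vs cont=9.9950 → 9.9950 [wait]  node(8,6) S=190.7120 payoff=0.0000 vs cont=0.0000 → 0.0000 [wait]  node(8,7) S=248.9952 payoff=0.0000 vs cont=0.0000 → 0.0000 [wait]  node(8,8) S=325.0901 payoff=0.0000 vs cont=0.0000 → 0.0000 [wait]  ⇒ S*(8)=111.8800
t_7: node(7,0) S=43.9954 payoff=104.3946 vs cont=102.6336 → 104.3946 [stop]  node(7,1) S=57.4408 payoff=90.9492 vs cont=89.2086 → 90.9492 [stop]  node(7,2) S=74.9952 payoff=73.3948 vs cont=71.6807 → 73.3948 [stop]  node(7,3) S=97.9143 payoff=50.4757 vs cont=48.7962 → 50.4757 [stop]  node(7,4) S=127.8377 payoff=20.5523 vs cont=22.7667 → 22.7667 [wait]  node(7,5) S=166.9059 payoff=0.0000 vs cont=4.8608 → 4.8608 [wait]  node(7,6) S=217.9137 payoff=0.0000 vs cont=0.0000 → 0.0000 [wait]  node(7,7) S=284.5099 payoff=0.0000 vs cont=0.0000 → 0.0000 [wait]  ⇒ S*(7)=97.9143
t_6: node(6,0) S=50.2706 payoff=98.1194 vs cont=96.3679 → 98.1194 [stop]  node(6,1) S=65.6337 payoff=82.7563 vs cont=81.0280 → 82.7563 [stop]  node(6,2) S=85.6919 payoff=62.6981 vs cont=61.0001 → 62.6981 [stop]  node(6,3) S=111.8800 payoff=36.5100 vs cont=35.9618 → 36.5100 [stop]  node(6,4) S=146.0714 payoff=2.3186 vs cont=13.5089 → 13.5089 [wait]  node(6,5) S=190.7120 payoff=0.0000 vs cont=2.3639 → 2.3639 [wait]  node(6,6) S=248.9952 payoff=0.0000 vs cont=0.0000 → 0.0000 [wait]  ⇒ S*(6)=111.8800
t_5: node(5,0) S=57.4408 payoff=90.9492 vs cont=89.2086 → 90.9492 [stop]  node(5,1) S=74.9952 payoff=73.3948 vs cont=71.6807 → 73.3948 [stop]  node(5,2) S=97.9143 payoff=50.4757 vs cont=48.7962 → 50.4757 [stop]  node(5,3) S=127.8377 payoff=20.5523 vs cont=24.5284 → 24.5284 [wait]  node(5,4) S=166.9059 payoff=0.0000 vs cont=7.7548 → 7.7548 [wait]  node(5,5) S=217.9137 payoff=0.0000 vs cont=1.1496 → 1.1496 [wait]  ⇒ S*(5)=97.9143
t_4: node(4,0) S=65.6337 payoff=82.7563 vs cont=81.0280 → 82.7563 [stop]  node(4,1) S=85.6919 payoff=62.6981 vs cont=61.0001 → 62.6981 [stop]  node(4,2) S=111.8800 payoff=36.5100 vs cont=36.8450 → 36.8450 [wait]  node(4,3) S=146.0714 payoff=2.3186 vs cont=15.8167 → 15.8167 [wait]  node(4,4) S=190.7120 payoff=0.0000 vs cont=4.3477 → 4.3477 [wait]  ⇒ S*(4)=85.6919
t_3: node(3,0) S=74.9952 payoff=73.3948 vs cont=71.6807 → 73.3948 [stop]  node(3,1) S=97.9143 payoff=50.4757 vs cont=48.9642 → 50.4757 [stop]  node(3,2) S=127.8377 payoff=20.5523 vs cont=25.8484 → 25.8484 [wait]  node(3,3) S=166.9059 payoff=0.0000 vs cont=9.8717 → 9.8717 [wait]  ⇒ S*(3)=97.9143
t_2: node(2,0) S=85.6919 payoff=62.6981 vs cont=61.0001 → 62.6981 [stop]  node(2,1) S=111.8800 payoff=36.5100 vs cont=37.5068 → 37.5068 [wait]  node(2,2) S=146.0714 payoff=2.3186 vs cont=17.5199 → 17.5199 [wait]  ⇒ S*(2)=85.6919
t_1: node(1,0) S=97.9143 payoff=50.4757 vs cont=49.2960 → 50.4757 [stop]  node(1,1) S=127.8377 payoff=20.5523 vs cont=27.0242 → 27.0242 [wait]  ⇒ S*(1)=97.9143
t_0: node(0,0) S=111.8800 payoff=36.5100 vs cont=38.0963 → 38.0963 [wait]  ⇒ S*(0)=-

price = 38.0963
boundary = - 97.9143 85.6919 97.9143 85.6919 97.9143 111.8800 97.9143 111.8800
tree:
38.0963
50.4757 27.0242
62.6981 37.5068 17.5199
73.3948 50.4757 25.8484 9.8717
82.7563 62.6981 36.8450 15.8167 4.3477
90.9492 73.3948 50.4757 24.5284 7.7548 1.1496
98.1194 82.7563 62.6981 36.5100 13.5089 2.3639 0.0000
104.3946 90.9492 73.3948 50.4757 22.7667 4.8608 0.0000 0.0000
109.8864 98.1194 82.7563 62.6981 36.5100 9.9950 0.0000 0.0000 0.0000
114.6927 104.3946 90.9492 73.3948 50.4757 20.5523 0.0000 0.0000 0.0000 0.0000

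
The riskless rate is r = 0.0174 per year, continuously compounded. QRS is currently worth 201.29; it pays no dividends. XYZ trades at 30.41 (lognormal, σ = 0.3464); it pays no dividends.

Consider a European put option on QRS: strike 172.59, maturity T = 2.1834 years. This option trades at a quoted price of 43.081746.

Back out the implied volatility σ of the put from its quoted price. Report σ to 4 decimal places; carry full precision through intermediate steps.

sigma = 0.5621

At σ = 0.5621 the Black–Scholes value reproduces the quote:
σ√T = 0.5621·√2.1834 = 0.830578
d₁ = (ln(S/K) + (r+σ²/2)T) / (σ√T) = (ln(201.29/172.59) + (0.0174+0.5621²/2)·2.1834) / 0.830578 = (0.153828 + 0.382921) / 0.830578 = 0.646235
d₂ = d₁ − σ√T = 0.646235 − 0.830578 = -0.184342
e^{−rT} = 0.962721
N(−d₁) = 0.259063,  N(−d₂) = 0.573128
V = K·e^{−rT}·N(−d₂) − S·N(−d₁) = 95.228637 − 52.146891 = 43.081746 (the observed quote) — the price is monotone increasing in volatility, hence this σ is the only solution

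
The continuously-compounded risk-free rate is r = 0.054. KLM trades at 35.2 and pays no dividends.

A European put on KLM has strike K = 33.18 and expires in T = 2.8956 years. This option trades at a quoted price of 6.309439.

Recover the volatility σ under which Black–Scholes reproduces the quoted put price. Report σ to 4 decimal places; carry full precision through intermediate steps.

At σ = 0.4442 the Black–Scholes value reproduces the quote:
σ√T = 0.4442·√2.8956 = 0.755871
d₁ = (ln(S/K) + (r+σ²/2)T) / (σ√T) = (ln(35.2/33.18) + (0.054+0.4442²/2)·2.8956) / 0.755871 = (0.059099 + 0.442033) / 0.755871 = 0.662986
d₂ = d₁ − σ√T = 0.662986 − 0.755871 = -0.092886
e^{−rT} = 0.855249
N(−d₁) = 0.253670,  N(−d₂) = 0.537003
V = K·e^{−rT}·N(−d₂) − S·N(−d₁) = 15.238617 − 8.929178 = 6.309439 (the quoted price), and the Black–Scholes price is strictly increasing in σ, so σ is unique

sigma = 0.4442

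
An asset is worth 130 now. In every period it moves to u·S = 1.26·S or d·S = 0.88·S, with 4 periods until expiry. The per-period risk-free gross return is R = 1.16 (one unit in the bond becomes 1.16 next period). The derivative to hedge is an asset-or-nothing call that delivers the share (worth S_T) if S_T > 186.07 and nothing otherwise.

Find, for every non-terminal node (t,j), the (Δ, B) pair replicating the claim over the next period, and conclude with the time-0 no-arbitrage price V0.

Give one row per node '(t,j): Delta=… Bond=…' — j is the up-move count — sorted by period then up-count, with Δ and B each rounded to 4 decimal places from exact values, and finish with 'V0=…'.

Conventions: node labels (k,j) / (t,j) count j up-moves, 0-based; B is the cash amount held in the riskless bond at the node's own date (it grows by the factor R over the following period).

Since d<R<u, set p* = (R−d)/(u−d) = 0.7368; price each node as the discounted p*-expectation of its children.
At maturity the claim pays: V(4,0)=0.0000, V(4,1)=0.0000, V(4,2)=0.0000, V(4,3)=228.8430, V(4,4)=327.6616
Node (3,0) S=88.5914: V=(p*·0.0000+(1−p*)·0.0000)/1.16=0.0000; Δ=(0.0000−0.0000)/(111.6251−77.9604)=0.0000; B=V−Δ·S=0.0000
Node (3,1) S=126.8467: V=(p*·0.0000+(1−p*)·0.0000)/1.16=0.0000; Δ=(0.0000−0.0000)/(159.8269−111.6251)=0.0000; B=V−Δ·S=0.0000
Node (3,2) S=181.6214: V=(p*·228.8430+(1−p*)·0.0000)/1.16=145.3631; Δ=(228.8430−0.0000)/(228.8430−159.8269)=3.3158; B=V−Δ·S=-456.8554
Node (3,3) S=260.0489: V=(p*·327.6616+(1−p*)·228.8430)/1.16=260.0489; Δ=(327.6616−228.8430)/(327.6616−228.8430)=1.0000; B=V−Δ·S=0.0000
Node (2,0) S=100.6720: V=(p*·0.0000+(1−p*)·0.0000)/1.16=0.0000; Δ=(0.0000−0.0000)/(126.8467−88.5914)=0.0000; B=V−Δ·S=0.0000
Node (2,1) S=144.1440: V=(p*·145.3631+(1−p*)·0.0000)/1.16=92.3359; Δ=(145.3631−0.0000)/(181.6214−126.8467)=2.6538; B=V−Δ·S=-290.1985
Node (2,2) S=206.3880: V=(p*·260.0489+(1−p*)·145.3631)/1.16=198.1624; Δ=(260.0489−145.3631)/(260.0489−181.6214)=1.4623; B=V−Δ·S=-103.6423
Node (1,0) S=114.4000: V=(p*·92.3359+(1−p*)·0.0000)/1.16=58.6526; Δ=(92.3359−0.0000)/(144.1440−100.6720)=2.1240; B=V−Δ·S=-184.3366
Node (1,1) S=163.8000: V=(p*·198.1624+(1−p*)·92.3359)/1.16=146.8218; Δ=(198.1624−92.3359)/(206.3880−144.1440)=1.7002; B=V−Δ·S=-131.6690
Node (0,0) S=130.0000: V=(p*·146.8218+(1−p*)·58.6526)/1.16=106.5684; Δ=(146.8218−58.6526)/(163.8000−114.4000)=1.7848; B=V−Δ·S=-125.4560
Verification: the root portfolio costs Δ(0,0)·S0 + B(0,0) = 106.5684, matching V0.

(0,0): Delta=1.7848 Bond=-125.4560
(1,0): Delta=2.1240 Bond=-184.3366
(1,1): Delta=1.7002 Bond=-131.6690
(2,0): Delta=0.0000 Bond=0.0000
(2,1): Delta=2.6538 Bond=-290.1985
(2,2): Delta=1.4623 Bond=-103.6423
(3,0): Delta=0.0000 Bond=0.0000
(3,1): Delta=0.0000 Bond=0.0000
(3,2): Delta=3.3158 Bond=-456.8554
(3,3): Delta=1.0000 Bond=0.0000
V0=106.5684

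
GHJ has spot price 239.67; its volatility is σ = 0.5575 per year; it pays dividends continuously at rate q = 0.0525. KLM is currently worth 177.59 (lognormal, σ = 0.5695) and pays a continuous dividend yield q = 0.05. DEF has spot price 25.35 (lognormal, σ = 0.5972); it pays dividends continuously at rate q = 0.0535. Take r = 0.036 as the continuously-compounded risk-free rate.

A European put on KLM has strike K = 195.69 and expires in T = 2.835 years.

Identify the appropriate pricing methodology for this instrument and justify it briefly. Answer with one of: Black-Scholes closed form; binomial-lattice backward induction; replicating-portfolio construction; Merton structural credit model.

framework: Black-Scholes closed form

Key observation: the instrument is a plain European put (strike 195.69) on a lognormal asset; the exact continuous-time formula applies directly.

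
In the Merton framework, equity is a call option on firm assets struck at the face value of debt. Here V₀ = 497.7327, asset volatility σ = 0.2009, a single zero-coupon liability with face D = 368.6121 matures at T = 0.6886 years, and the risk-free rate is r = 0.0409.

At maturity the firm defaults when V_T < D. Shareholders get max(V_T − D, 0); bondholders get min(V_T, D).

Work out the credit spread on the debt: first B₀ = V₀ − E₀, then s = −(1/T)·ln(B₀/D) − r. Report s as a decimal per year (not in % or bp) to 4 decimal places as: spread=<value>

With assets at 497.7327 and a single debt payment of 368.6121 at 0.6886 years:
d₁ = [ln(V₀/D) + (r + σ²/2)T] / (σ√T)
   = [ln(497.7327/368.6121) + (0.0409 + 0.5·0.2009²)·0.6886] / (0.2009·√0.6886)
   = [0.300318 + 0.042060] / 0.166711 = 2.053727
d₂ = d₁ − σ√T = 2.053727 − 0.166711 = 1.887017
N(d₁) = 0.979999,  N(d₂) = 0.970421,  e^(−rT) = 0.972229
E₀ = V₀·N(d₁) − D·e^(−rT)·N(d₂)
   = 497.7327·0.979999 − 368.6121·0.972229·0.970421 = 140.002496
B₀ = V₀ − E₀ = 497.7327 − 140.002496 = 357.730204
spread = −(1/T)·ln(B₀/D) − r = −(1/0.6886)·ln(357.730204/368.6121) − 0.0409 = 0.00261697

spread=0.0026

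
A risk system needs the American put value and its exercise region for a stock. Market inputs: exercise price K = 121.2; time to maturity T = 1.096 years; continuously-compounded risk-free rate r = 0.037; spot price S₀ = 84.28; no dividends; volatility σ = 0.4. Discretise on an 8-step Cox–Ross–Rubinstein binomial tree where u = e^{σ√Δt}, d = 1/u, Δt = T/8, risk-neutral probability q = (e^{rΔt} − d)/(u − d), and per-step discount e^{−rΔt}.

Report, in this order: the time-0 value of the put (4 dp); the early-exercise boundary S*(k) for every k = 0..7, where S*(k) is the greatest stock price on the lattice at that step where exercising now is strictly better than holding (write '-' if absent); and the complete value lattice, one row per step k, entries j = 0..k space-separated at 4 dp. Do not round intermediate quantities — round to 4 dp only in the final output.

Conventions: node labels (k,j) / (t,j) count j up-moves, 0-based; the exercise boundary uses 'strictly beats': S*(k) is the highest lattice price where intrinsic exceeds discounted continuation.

price = 39.0689
boundary = - - 62.6796 72.6818 62.6796 72.6818 84.2800 97.7290
tree:
39.0689
48.5627 29.2039
58.5204 38.2958 19.6694
67.1461 48.5182 27.6337 11.2548
74.5847 58.5204 37.4317 17.3183 4.8093
80.9997 67.1461 48.5182 25.8248 8.2919 1.0897
86.5319 74.5847 58.5204 36.9200 14.0856 2.1069 0.0000
91.3028 80.9997 67.1461 48.5182 23.4710 4.0735 0.0000 0.0000
95.4171 86.5319 74.5847 58.5204 36.9200 7.8758 0.0000 0.0000 0.0000

Δt=0.13700  u=1.15958  d=0.86238  q=0.48015  discount=0.99494
step 8 (expiry): payoffs max(K−S,0) = 95.4171 86.5319 74.5847 58.5204 36.9200 7.8758 0.0000 0.0000 0.0000
step 7: (k=7,j=0): S=29.8972, K−S=91.3028, hold=90.6899 ⇒ V=91.3028 exercise | (k=7,j=1): S=40.2003, K−S=80.9997, hold=80.3869 ⇒ V=80.9997 exercise | (k=7,j=2): S=54.0539, K−S=67.1461, hold=66.5333 ⇒ V=67.1461 exercise | (k=7,j=3): S=72.6818, K−S=48.5182, hold=47.9054 ⇒ V=48.5182 exercise | (k=7,j=4): S=97.7290, K−S=23.4710, hold=22.8582 ⇒ V=23.4710 exercise | (k=7,j=5): S=131.4080, K−S=0.0000, hold=4.0735 ⇒ V=4.0735 continue | (k=7,j=6): S=176.6932, K−S=0.0000, hold=0.0000 ⇒ V=0.0000 continue | (k=7,j=7): S=237.5844, K−S=0.0000, hold=0.0000 ⇒ V=0.0000 continue  boundary S*=97.7290
step 6: (k=6,j=0): S=34.6681, K−S=86.5319, hold=85.9191 ⇒ V=86.5319 exercise | (k=6,j=1): S=46.6153, K−S=74.5847, hold=73.9719 ⇒ V=74.5847 exercise | (k=6,j=2): S=62.6796, K−S=58.5204, hold=57.9076 ⇒ V=58.5204 exercise | (k=6,j=3): S=84.2800, K−S=36.9200, hold=36.3072 ⇒ V=36.9200 exercise | (k=6,j=4): S=113.3242, K−S=7.8758, hold=14.0856 ⇒ V=14.0856 continue | (k=6,j=5): S=152.3775, K−S=0.0000, hold=2.1069 ⇒ V=2.1069 continue | (k=6,j=6): S=204.8891, K−S=0.0000, hold=0.0000 ⇒ V=0.0000 continue  boundary S*=84.2800
step 5: (k=5,j=0): S=40.2003, K−S=80.9997, hold=80.3869 ⇒ V=80.9997 exercise | (k=5,j=1): S=54.0539, K−S=67.1461, hold=66.5333 ⇒ V=67.1461 exercise | (k=5,j=2): S=72.6818, K−S=48.5182, hold=47.9054 ⇒ V=48.5182 exercise | (k=5,j=3): S=97.7290, K−S=23.4710, hold=25.8248 ⇒ V=25.8248 continue | (k=5,j=4): S=131.4080, K−S=0.0000, hold=8.2919 ⇒ V=8.2919 continue | (k=5,j=5): S=176.6932, K−S=0.0000, hold=1.0897 ⇒ V=1.0897 continue  boundary S*=72.6818
step 4: (k=4,j=0): S=46.6153, K−S=74.5847, hold=73.9719 ⇒ V=74.5847 exercise | (k=4,j=1): S=62.6796, K−S=58.5204, hold=57.9076 ⇒ V=58.5204 exercise | (k=4,j=2): S=84.2800, K−S=36.9200, hold=37.4317 ⇒ V=37.4317 continue | (k=4,j=3): S=113.3242, K−S=7.8758, hold=17.3183 ⇒ V=17.3183 continue | (k=4,j=4): S=152.3775, K−S=0.0000, hold=4.8093 ⇒ V=4.8093 continue  boundary S*=62.6796
step 3: (k=3,j=0): S=54.0539, K−S=67.1461, hold=66.5333 ⇒ V=67.1461 exercise | (k=3,j=1): S=72.6818, K−S=48.5182, hold=48.1499 ⇒ V=48.5182 exercise | (k=3,j=2): S=97.7290, K−S=23.4710, hold=27.6337 ⇒ V=27.6337 continue | (k=3,j=3): S=131.4080, K−S=0.0000, hold=11.2548 ⇒ V=11.2548 continue  boundary S*=72.6818
step 2: (k=2,j=0): S=62.6796, K−S=58.5204, hold=57.9076 ⇒ V=58.5204 exercise | (k=2,j=1): S=84.2800, K−S=36.9200, hold=38.2958 ⇒ V=38.2958 continue | (k=2,j=2): S=113.3242, K−S=7.8758, hold=19.6694 ⇒ V=19.6694 continue  boundary S*=62.6796
step 1: (k=1,j=0): S=72.6818, K−S=48.5182, hold=48.5627 ⇒ V=48.5627 continue | (k=1,j=1): S=97.7290, K−S=23.4710, hold=29.2039 ⇒ V=29.2039 continue  boundary S*=-
step 0: (k=0,j=0): S=84.2800, K−S=36.9200, hold=39.0689 ⇒ V=39.0689 continue  boundary S*=-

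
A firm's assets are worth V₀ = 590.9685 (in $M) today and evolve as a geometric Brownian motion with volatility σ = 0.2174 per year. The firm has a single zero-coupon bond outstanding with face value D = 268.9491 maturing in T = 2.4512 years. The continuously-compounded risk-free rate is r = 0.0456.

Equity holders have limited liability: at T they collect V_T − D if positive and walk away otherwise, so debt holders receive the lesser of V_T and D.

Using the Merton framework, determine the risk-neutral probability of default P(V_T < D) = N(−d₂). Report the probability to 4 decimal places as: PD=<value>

Equity is a call on the firm's assets struck at D = 268.9491:
d₁ = [ln(V₀/D) + (r + σ²/2)T] / (σ√T)
   = [ln(590.9685/268.9491) + (0.0456 + 0.5·0.2174²)·2.4512] / (0.2174·√2.4512)
   = [0.787241 + 0.169700] / 0.340368 = 2.811487
d₂ = d₁ − σ√T = 2.811487 − 0.340368 = 2.471119
risk-neutral PD = N(−d₂) = N(-2.471119) = 0.006735

PD=0.0067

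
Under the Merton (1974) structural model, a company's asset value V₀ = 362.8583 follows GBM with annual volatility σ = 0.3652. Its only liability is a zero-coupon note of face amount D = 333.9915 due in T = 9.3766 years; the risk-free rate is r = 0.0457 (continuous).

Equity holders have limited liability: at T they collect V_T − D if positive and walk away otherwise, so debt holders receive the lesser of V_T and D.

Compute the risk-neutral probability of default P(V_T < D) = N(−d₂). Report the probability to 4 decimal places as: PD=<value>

Apply the equity-as-call identities (strike 333.9915, horizon 9.3766 years):
d₁ = [ln(V₀/D) + (r + σ²/2)T] / (σ√T)
   = [ln(362.8583/333.9915) + (0.0457 + 0.5·0.3652²)·9.3766] / (0.3652·√9.3766)
   = [0.082897 + 1.053794] / 1.118287 = 1.016457
d₂ = d₁ − σ√T = 1.016457 − 1.118287 = -0.101831
risk-neutral PD = N(−d₂) = N(0.101831) = 0.540554

PD=0.5406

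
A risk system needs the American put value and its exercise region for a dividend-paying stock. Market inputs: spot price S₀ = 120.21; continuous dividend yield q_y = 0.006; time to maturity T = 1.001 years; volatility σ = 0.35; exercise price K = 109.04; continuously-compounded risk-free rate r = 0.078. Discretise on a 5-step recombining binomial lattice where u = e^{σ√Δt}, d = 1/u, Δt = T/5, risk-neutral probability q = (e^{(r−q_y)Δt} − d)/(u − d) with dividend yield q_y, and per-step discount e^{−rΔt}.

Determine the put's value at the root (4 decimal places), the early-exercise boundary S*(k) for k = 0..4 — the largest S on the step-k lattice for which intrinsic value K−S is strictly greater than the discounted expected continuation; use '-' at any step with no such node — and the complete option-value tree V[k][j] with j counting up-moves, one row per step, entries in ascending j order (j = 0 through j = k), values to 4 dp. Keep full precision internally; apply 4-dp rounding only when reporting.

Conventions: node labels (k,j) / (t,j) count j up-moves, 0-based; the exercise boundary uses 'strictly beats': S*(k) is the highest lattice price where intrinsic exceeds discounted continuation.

params: Δt=0.20020 u=1.16953 d=0.85504 q=0.50710 e^(-rΔt)=0.98451
t_5 payoffs: 54.1009 33.8941 6.2552 0.0000 0.0000 0.0000
t_4: node(4,0) S=64.2530 payoff=44.7870 vs cont=43.1746 → 44.7870 [stop]  node(4,1) S=87.8854 payoff=21.1546 vs cont=19.5706 → 21.1546 [stop]  node(4,2) S=120.2100 payoff=0.0000 vs cont=3.0355 → 3.0355 [wait]  node(4,3) S=164.4236 payoff=0.0000 vs cont=0.0000 → 0.0000 [wait]  node(4,4) S=224.8992 payoff=0.0000 vs cont=0.0000 → 0.0000 [wait]  ⇒ S*(4)=87.8854
t_3: node(3,0) S=75.1459 payoff=33.8941 vs cont=32.2948 → 33.8941 [stop]  node(3,1) S=102.7848 payoff=6.2552 vs cont=11.7810 → 11.7810 [wait]  node(3,2) S=140.5893 payoff=0.0000 vs cont=1.4730 → 1.4730 [wait]  node(3,3) S=192.2986 payoff=0.0000 vs cont=0.0000 → 0.0000 [wait]  ⇒ S*(3)=75.1459
t_2: node(2,0) S=87.8854 payoff=21.1546 vs cont=22.3293 → 22.3293 [wait]  node(2,1) S=120.2100 payoff=0.0000 vs cont=6.4523 → 6.4523 [wait]  node(2,2) S=164.4236 payoff=0.0000 vs cont=0.7148 → 0.7148 [wait]  ⇒ S*(2)=-
t_1: node(1,0) S=102.7848 payoff=6.2552 vs cont=14.0569 → 14.0569 [wait]  node(1,1) S=140.5893 payoff=0.0000 vs cont=3.4880 → 3.4880 [wait]  ⇒ S*(1)=-
t_0: node(0,0) S=120.2100 payoff=0.0000 vs cont=8.5627 → 8.5627 [wait]  ⇒ S*(0)=-

price = 8.5627
boundary = - - - 75.1459 87.8854
tree:
8.5627
14.0569 3.4880
22.3293 6.4523 0.7148
33.8941 11.7810 1.4730 0.0000
44.7870 21.1546 3.0355 0.0000 0.0000
54.1009 33.8941 6.2552 0.0000 0.0000 0.0000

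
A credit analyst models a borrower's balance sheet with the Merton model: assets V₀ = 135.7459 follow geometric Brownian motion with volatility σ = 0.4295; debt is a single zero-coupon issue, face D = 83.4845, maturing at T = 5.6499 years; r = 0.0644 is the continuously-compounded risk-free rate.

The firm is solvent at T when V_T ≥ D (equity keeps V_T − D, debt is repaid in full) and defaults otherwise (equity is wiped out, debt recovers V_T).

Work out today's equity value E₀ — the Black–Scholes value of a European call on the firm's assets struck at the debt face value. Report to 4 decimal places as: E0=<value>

E0=87.2389

Equity is a call on the firm's assets struck at D = 83.4845:
d₁ = [ln(V₀/D) + (r + σ²/2)T] / (σ√T)
   = [ln(135.7459/83.4845) + (0.0644 + 0.5·0.4295²)·5.6499] / (0.4295·√5.6499)
   = [0.486124 + 0.884973] / 1.020901 = 1.343026
d₂ = d₁ − σ√T = 1.343026 − 1.020901 = 0.322125
N(d₁) = 0.910368,  N(d₂) = 0.626321,  e^(−rT) = 0.694993
E₀ = V₀·N(d₁) − D·e^(−rT)·N(d₂)
   = 135.7459·0.910368 − 83.4845·0.694993·0.626321 = 87.238891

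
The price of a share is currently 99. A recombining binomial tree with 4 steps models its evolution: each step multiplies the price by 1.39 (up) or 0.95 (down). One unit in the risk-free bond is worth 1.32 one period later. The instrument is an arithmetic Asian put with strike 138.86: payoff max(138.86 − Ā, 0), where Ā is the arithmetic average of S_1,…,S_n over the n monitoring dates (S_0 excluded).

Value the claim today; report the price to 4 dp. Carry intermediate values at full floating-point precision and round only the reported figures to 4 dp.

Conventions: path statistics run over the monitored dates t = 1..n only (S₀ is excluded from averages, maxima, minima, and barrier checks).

Under the martingale measure an up-move has probability p* = 0.8409; value the claim as the probability-weighted average of per-path payoffs, discounted 4 periods at R = 1.32.
Enumerate all 2^4 = 16 price paths (U = up ×1.39, D = down ×0.95); each path with k up-moves has probability p*^k·(1−p*)^(4−k).
DDDD: Ā=87.2284, payoff=51.6316, prob=0.000641
UDDD: Ā=127.6290, payoff=11.2310, prob=0.003386
DUDD: Ā=116.7390, payoff=22.1210, prob=0.003386
UUDD: Ā=170.8076, payoff=0.0000, prob=0.017897
DDUD: Ā=106.3935, payoff=32.4665, prob=0.003386
UDUD: Ā=155.6705, payoff=0.0000, prob=0.017897
DUUD: Ā=144.7805, payoff=0.0000, prob=0.017897
UUUD: Ā=211.8367, payoff=0.0000, prob=0.094600
DDDU: Ā=96.5652, payoff=42.2948, prob=0.003386
UDDU: Ā=141.2902, payoff=0.0000, prob=0.017897
DUDU: Ā=130.4002, payoff=8.4598, prob=0.017897
UUDU: Ā=190.7961, payoff=0.0000, prob=0.094600
DDUU: Ā=120.0547, payoff=18.8053, prob=0.017897
UDUU: Ā=175.6590, payoff=0.0000, prob=0.094600
DUUU: Ā=164.7690, payoff=0.0000, prob=0.094600
UUUU: Ā=241.0831, payoff=0.0000, prob=0.500030
Price = Σ prob·payoff / R^4 = 0.887118 / 3.035958 = 0.2922

price = 0.2922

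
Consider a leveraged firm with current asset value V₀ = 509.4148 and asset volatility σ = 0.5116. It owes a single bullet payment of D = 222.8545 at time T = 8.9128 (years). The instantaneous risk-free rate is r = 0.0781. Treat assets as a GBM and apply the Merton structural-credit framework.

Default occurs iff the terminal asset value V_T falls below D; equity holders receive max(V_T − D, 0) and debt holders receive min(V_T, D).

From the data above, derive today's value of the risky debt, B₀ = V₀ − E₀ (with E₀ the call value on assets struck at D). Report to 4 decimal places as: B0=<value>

Apply the equity-as-call identities (strike 222.8545, horizon 8.9128 years):
d₁ = [ln(V₀/D) + (r + σ²/2)T] / (σ√T)
   = [ln(509.4148/222.8545) + (0.0781 + 0.5·0.5116²)·8.9128] / (0.5116·√8.9128)
   = [0.826744 + 1.862484] / 1.527347 = 1.760718
d₂ = d₁ − σ√T = 1.760718 − 1.527347 = 0.233372
N(d₁) = 0.960857,  N(d₂) = 0.592264,  e^(−rT) = 0.498531
E₀ = V₀·N(d₁) − D·e^(−rT)·N(d₂)
   = 509.4148·0.960857 − 222.8545·0.498531·0.592264 = 423.674353
B₀ = V₀ − E₀ = 509.4148 − 423.674353 = 85.740447

B0=85.7404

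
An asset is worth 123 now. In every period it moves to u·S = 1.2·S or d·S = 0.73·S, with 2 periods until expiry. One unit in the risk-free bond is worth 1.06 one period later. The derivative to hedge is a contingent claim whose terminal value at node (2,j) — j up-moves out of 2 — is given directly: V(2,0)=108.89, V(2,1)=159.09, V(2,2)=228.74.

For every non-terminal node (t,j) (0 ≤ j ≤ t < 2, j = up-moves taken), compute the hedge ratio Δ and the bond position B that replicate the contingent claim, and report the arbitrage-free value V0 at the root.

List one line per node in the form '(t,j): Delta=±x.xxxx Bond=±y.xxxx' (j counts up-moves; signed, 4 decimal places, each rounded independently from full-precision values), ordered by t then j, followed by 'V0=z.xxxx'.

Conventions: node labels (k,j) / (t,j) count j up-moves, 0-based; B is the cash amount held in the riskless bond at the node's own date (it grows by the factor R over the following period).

The replicating-portfolio and risk-neutral prices coincide; use p* = (1.06−0.73)/(1.2−0.73) = 0.7021 for the latter.
Payoffs at expiry: V(2,0)=108.8900, V(2,1)=159.0900, V(2,2)=228.7400
(1,0): S=89.7900. Δ = (V_up−V_dn)/(S_up−S_dn) = (159.0900−108.8900)/(107.7480−65.5467) = 1.1895. V = [p*·159.0900 + (1−p*)·108.8900]/1.06 = 135.9781. B = V − Δ·S = 29.1696.
(1,1): S=147.6000. Δ = (V_up−V_dn)/(S_up−S_dn) = (228.7400−159.0900)/(177.1200−107.7480) = 1.0040. V = [p*·228.7400 + (1−p*)·159.0900]/1.06 = 196.2200. B = V − Δ·S = 48.0285.
(0,0): S=123.0000. Δ = (V_up−V_dn)/(S_up−S_dn) = (196.2200−135.9781)/(147.6000−89.7900) = 1.0421. V = [p*·196.2200 + (1−p*)·135.9781]/1.06 = 168.1845. B = V − Δ·S = 40.0103.
Verification: the root portfolio costs Δ(0,0)·S0 + B(0,0) = 168.1845, matching V0.

(0,0): Delta=1.0421 Bond=40.0103
(1,0): Delta=1.1895 Bond=29.1696
(1,1): Delta=1.0040 Bond=48.0285
V0=168.1845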